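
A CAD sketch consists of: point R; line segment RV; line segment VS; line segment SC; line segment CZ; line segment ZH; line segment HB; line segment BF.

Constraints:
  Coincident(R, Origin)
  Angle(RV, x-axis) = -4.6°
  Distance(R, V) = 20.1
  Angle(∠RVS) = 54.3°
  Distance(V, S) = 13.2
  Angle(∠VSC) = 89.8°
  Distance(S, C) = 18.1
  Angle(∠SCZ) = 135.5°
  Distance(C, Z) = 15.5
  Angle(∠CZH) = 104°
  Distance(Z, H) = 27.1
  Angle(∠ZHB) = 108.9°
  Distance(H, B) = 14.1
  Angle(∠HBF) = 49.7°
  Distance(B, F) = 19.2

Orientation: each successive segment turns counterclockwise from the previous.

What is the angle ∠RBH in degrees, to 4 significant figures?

75.41°

R is at the origin; RV runs at -4.6° with length 20.1, so V = (20.04, -1.612). ∠RVS = 54.3° gives VS at 121.1° from the x-axis; with |VS| = 13.2, S = (13.22, 9.691). ∠VSC = 89.8° gives SC at -148.7° from the x-axis; with |SC| = 18.1, C = (-2.249, 0.2874). ∠SCZ = 135.5° gives CZ at -104.2° from the x-axis; with |CZ| = 15.5, Z = (-6.051, -14.74). ∠CZH = 104.0° gives ZH at -28.20° from the x-axis; with |ZH| = 27.1, H = (17.83, -27.55). ∠ZHB = 108.9° gives HB at 42.90° from the x-axis; with |HB| = 14.1, B = (28.16, -17.95). Then cos ∠RBH = BR·BH / (|BR||BH|), giving 75.41°.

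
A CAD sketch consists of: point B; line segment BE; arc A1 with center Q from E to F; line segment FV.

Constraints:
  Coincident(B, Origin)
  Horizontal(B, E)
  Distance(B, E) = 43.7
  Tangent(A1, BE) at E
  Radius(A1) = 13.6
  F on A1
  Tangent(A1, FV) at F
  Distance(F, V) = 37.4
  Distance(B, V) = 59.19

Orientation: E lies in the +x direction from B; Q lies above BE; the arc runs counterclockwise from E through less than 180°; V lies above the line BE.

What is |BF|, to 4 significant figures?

58.55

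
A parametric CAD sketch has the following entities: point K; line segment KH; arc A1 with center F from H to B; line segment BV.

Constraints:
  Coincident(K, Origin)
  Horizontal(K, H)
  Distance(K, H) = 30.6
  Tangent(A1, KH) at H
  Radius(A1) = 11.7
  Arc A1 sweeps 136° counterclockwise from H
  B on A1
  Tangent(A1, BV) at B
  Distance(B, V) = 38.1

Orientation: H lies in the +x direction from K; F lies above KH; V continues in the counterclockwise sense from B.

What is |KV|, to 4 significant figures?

47.94

On A1, H sits at bearing -90° from F; a 136° counterclockwise sweep puts B at bearing 46°, so B = F + 11.7·(cos 46°, sin 46°) = (38.73, 20.12). Since A1 is tangent to BV there, FB ⟂ BV, so BV runs along (−sin 46°, cos 46°); with |BV| = 38.1, V = (11.32, 46.58). Then |KV| = |V − K| = 47.94.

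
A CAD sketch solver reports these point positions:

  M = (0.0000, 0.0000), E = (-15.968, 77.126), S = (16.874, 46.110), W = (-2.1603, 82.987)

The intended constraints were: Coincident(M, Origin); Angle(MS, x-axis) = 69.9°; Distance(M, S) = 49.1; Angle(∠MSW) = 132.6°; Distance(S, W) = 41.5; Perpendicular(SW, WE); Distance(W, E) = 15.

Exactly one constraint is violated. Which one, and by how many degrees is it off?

Perpendicular(SW, WE) — off by 4.30°.

M = (0.00, 0.00) ✓; MS at 69.90° ✓; |MS| = 49.10 ✓; ∠MSW = 132.6° ✓; |SW| = 41.50 ✓; ∠(SW, WE) = 85.70° ✗; |WE| = 15.00 ✓.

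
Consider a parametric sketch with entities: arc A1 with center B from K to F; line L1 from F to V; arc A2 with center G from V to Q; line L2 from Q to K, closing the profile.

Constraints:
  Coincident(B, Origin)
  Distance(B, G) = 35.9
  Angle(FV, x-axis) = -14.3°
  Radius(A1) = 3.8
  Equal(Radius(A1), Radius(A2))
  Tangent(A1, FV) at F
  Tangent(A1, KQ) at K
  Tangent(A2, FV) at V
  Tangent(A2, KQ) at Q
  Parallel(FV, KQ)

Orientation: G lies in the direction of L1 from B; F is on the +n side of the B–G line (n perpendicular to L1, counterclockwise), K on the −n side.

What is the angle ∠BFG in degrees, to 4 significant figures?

83.96°

The slot axis is L1's direction at -14.3°, so u = (cos -14.3°, sin -14.3°) = (0.9690, -0.2470) and n = (−sin -14.3°, cos -14.3°) = (0.2470, 0.9690). B is at the origin and G lies 35.9 along u from B, so G = 35.9·u = (34.79, -8.867). Tangency of A1 to both parallel lines with radius 3.8 puts F and K at B ± 3.8·n: F = (0.9386, 3.682), K = (-0.9386, -3.682). Then cos ∠BFG = FB·FG / (|FB||FG|), giving 83.96°.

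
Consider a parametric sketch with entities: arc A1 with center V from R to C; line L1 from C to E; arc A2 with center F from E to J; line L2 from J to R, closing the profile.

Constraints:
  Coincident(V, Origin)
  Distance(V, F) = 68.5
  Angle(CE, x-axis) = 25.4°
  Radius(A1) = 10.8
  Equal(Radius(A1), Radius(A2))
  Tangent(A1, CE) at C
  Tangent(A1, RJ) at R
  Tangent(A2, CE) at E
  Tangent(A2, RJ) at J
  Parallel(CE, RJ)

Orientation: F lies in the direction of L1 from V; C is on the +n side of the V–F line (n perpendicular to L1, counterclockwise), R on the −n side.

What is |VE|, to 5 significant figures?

69.346

Tangency of A1 to both parallel lines with radius 10.8 puts C and R at V ± 10.8·n: C = (-4.6325, 9.7560), R = (4.6325, -9.7560). Equal radii place E and J the same way about F: E = F + 10.8·n = (57.246, 39.138), J = F − 10.8·n = (66.511, 19.626). Then |VE| = |E − V| = 69.346.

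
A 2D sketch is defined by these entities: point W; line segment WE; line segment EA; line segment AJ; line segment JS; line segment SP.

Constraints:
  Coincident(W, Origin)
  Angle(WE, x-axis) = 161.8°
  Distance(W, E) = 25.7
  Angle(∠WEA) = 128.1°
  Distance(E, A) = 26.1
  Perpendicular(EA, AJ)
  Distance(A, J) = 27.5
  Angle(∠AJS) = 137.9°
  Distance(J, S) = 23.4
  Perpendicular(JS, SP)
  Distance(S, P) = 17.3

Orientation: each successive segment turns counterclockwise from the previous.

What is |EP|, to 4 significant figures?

33.35

W is at the origin; WE runs at 161.8° with length 25.7, so E = (-24.41, 8.027). ∠WEA = 128.1° gives EA at -146.3° from the x-axis; with |EA| = 26.1, A = (-46.13, -6.454). EA ⟂ AJ, so AJ runs at -56.30°; with |AJ| = 27.5, J = (-30.87, -29.33). ∠AJS = 137.9° gives JS at -14.20° from the x-axis; with |JS| = 23.4, S = (-8.185, -35.07). JS is perpendicular to SP, so SP runs at 75.80°; with |SP| = 17.3, P = (-3.941, -18.30). Then |EP| = |P − E| = 33.35.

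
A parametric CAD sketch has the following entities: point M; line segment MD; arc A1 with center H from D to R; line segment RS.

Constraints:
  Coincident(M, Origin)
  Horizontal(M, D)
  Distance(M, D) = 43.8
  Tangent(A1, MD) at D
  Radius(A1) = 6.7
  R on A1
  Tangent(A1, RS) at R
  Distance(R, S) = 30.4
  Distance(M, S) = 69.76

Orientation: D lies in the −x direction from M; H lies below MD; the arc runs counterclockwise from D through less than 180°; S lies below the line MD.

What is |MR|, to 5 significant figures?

50.113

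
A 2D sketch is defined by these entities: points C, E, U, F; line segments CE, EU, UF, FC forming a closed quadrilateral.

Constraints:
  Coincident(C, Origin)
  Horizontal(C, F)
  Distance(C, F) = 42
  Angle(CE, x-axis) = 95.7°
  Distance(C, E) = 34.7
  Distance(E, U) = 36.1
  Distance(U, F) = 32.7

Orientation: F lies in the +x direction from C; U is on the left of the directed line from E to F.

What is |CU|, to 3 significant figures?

45.1

C is at the origin; CF is horizontal with |CF| = 42.0 and F in +x, so F = (42.0, 0). CE runs at 95.7° with |CE| = 34.7, so E = (-3.45, 34.5). U is determined by |EU| = 36.1 and |UF| = 32.7 together: it lies at the intersection of circle(E, 36.1) and circle(F, 32.7). With |EF| = 57.1, the foot of the radical line on EF is 30.6 from E and the perpendicular offset is √(36.1² − 30.6²) = 19.2. Taking the left-of-EF solution: U = (32.5, 31.3).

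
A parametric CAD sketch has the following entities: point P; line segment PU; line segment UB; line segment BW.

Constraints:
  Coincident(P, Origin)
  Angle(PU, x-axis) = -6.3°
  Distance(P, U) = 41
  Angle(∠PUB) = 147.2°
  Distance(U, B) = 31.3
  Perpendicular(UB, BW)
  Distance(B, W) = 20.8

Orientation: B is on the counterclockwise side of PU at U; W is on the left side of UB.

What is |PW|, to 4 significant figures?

65.78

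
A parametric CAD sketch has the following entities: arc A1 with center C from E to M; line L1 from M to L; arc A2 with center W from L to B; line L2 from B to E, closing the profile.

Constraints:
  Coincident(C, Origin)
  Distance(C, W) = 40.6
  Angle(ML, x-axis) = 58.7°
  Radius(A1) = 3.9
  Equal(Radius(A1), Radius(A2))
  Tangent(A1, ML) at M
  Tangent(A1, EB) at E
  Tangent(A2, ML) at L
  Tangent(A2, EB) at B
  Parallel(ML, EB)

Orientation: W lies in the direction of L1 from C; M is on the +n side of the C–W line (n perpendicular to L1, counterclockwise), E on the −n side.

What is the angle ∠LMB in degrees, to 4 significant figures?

10.88°

Tangency of A1 to both parallel lines with radius 3.9 puts M and E at C ± 3.9·n: M = (-3.332, 2.026), E = (3.332, -2.026). Equal radii place L and B the same way about W: L = W + 3.9·n = (17.76, 36.72), B = W − 3.9·n = (24.42, 32.66). Then cos ∠LMB = ML·MB / (|ML||MB|), giving 10.88°.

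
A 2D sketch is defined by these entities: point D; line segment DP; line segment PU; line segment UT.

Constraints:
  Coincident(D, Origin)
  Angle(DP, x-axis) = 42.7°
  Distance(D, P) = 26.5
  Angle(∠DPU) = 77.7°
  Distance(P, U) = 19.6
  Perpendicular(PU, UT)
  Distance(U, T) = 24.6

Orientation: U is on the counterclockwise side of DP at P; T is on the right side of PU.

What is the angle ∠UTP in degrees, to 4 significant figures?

38.55°

D is at the origin; DP runs at 42.7° with length 26.5, so P = 26.5·(cos 42.7°, sin 42.7°) = (19.48, 17.97). ∠DPU = 77.7°, so PU runs at 42.7° + (180° − 77.7°) = 145.0° from the x-axis; with |PU| = 19.6, U = P + 19.6·(cos 145.0°, sin 145.0°) = (3.420, 29.21). PU is perpendicular to UT; with |UT| = 24.6 on the right of PU, T = U + 24.6·(0.5736, 0.8192) = (17.53, 49.36). Then cos ∠UTP = TU·TP / (|TU||TP|), giving 38.55°.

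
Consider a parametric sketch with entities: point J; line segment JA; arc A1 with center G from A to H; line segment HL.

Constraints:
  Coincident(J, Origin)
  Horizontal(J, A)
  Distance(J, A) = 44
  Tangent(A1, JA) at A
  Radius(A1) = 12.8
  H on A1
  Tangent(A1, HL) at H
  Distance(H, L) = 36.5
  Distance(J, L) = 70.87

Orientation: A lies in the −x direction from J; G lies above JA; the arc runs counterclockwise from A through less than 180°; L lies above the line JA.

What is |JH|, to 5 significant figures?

37.504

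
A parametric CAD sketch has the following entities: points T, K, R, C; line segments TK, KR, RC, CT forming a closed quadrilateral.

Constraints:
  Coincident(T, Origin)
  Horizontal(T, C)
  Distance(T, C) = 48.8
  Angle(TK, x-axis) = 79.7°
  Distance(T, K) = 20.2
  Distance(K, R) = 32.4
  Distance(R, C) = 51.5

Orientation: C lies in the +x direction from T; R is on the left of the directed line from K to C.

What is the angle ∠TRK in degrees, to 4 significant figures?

10.90°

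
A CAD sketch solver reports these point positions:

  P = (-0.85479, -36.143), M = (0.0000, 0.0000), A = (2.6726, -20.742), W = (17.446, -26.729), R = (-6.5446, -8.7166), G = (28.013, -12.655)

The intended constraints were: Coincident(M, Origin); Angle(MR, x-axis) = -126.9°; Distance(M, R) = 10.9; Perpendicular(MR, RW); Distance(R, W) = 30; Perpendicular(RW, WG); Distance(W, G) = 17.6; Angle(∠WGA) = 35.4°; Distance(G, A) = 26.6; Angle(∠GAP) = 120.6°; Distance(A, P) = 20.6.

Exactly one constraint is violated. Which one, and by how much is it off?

Distance(A, P) = 20.6 — off by 4.80.

M = (0.00, 0.00) ✓; MR at -126.9° ✓; |MR| = 10.90 ✓; ∠(MR, RW) = 90.00° ✓; |RW| = 30.00 ✓; ∠(RW, WG) = 90.00° ✓; |WG| = 17.60 ✓; ∠WGA = 35.40° ✓; |GA| = 26.60 ✓; ∠GAP = 120.6° ✓; |AP| = 15.80 ✗.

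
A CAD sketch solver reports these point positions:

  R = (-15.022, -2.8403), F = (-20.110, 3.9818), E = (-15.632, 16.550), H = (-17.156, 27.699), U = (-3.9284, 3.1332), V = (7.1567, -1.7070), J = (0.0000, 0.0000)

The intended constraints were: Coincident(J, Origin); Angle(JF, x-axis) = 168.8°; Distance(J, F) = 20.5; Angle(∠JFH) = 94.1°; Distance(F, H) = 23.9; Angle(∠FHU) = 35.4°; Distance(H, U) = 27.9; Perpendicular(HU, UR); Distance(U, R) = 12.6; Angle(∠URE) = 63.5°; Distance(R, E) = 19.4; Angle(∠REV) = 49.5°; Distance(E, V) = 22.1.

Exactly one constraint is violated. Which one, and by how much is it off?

Distance(E, V) = 22.1 — off by 7.10.

J = (0.00, 0.00) ✓; JF at 168.8° ✓; |JF| = 20.50 ✓; ∠JFH = 94.10° ✓; |FH| = 23.90 ✓; ∠FHU = 35.40° ✓; |HU| = 27.90 ✓; ∠(HU, UR) = 90.00° ✓; |UR| = 12.60 ✓; ∠URE = 63.50° ✓; |RE| = 19.40 ✓; ∠REV = 49.50° ✓; |EV| = 29.20 ✗.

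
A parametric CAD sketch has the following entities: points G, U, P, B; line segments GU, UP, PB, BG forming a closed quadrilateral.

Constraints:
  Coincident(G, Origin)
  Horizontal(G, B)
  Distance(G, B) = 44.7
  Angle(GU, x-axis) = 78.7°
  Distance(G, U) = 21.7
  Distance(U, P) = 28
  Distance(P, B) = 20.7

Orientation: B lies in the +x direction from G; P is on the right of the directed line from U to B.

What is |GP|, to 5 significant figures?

24.099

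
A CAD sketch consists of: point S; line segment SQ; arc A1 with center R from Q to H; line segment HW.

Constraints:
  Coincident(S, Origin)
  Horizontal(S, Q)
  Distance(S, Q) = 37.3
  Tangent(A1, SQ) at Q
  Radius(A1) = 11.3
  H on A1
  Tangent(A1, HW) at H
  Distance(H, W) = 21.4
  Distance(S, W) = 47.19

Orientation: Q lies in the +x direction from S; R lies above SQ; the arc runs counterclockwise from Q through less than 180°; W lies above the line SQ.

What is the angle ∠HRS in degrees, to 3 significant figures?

156°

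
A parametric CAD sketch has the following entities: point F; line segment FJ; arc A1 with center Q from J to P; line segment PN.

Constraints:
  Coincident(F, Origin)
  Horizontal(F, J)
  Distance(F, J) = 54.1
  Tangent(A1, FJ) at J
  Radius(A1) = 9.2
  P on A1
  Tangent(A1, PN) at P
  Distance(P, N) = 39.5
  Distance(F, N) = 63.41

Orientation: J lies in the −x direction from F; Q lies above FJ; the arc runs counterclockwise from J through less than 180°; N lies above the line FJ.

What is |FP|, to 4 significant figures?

45.72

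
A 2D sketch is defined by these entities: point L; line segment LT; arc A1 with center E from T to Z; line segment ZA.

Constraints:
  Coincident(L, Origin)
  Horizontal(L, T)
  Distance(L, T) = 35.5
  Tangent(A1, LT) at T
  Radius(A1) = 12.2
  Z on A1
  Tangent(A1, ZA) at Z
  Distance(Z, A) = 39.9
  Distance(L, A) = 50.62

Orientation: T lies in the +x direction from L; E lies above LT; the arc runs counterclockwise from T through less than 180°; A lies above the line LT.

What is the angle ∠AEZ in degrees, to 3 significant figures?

73.0°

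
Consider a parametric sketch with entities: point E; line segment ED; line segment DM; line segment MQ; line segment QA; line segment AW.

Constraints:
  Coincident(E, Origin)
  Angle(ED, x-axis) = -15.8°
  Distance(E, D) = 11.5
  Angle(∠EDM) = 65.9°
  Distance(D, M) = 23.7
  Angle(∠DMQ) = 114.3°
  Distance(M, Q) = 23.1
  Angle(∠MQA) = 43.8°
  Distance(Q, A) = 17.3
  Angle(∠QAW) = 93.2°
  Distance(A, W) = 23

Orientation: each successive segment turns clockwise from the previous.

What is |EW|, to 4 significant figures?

26.57

∠MQA = 43.8° gives QA at 28.20° from the x-axis; with |QA| = 17.3, A = (-11.14, -6.926). ∠QAW = 93.2° gives AW at -58.60° from the x-axis; with |AW| = 23.0, W = (0.8439, -26.56). Then |EW| = |W − E| = 26.57.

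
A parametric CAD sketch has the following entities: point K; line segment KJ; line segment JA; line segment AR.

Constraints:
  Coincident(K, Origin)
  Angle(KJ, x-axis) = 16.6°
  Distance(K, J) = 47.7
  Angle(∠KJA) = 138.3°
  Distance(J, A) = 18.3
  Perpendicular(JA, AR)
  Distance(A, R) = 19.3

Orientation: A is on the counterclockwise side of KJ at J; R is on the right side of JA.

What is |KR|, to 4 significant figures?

74.24

K is at the origin; KJ runs at 16.6° with length 47.7, so J = 47.7·(cos 16.6°, sin 16.6°) = (45.71, 13.63). ∠KJA = 138.3°, so JA runs at 16.6° + (180° − 138.3°) = 58.30° from the x-axis; with |JA| = 18.3, A = J + 18.3·(cos 58.30°, sin 58.30°) = (55.33, 29.20). JA is perpendicular to AR; with |AR| = 19.3 on the right of JA, R = A + 19.3·(0.8508, -0.5255) = (71.75, 19.06). Then |KR| = |R − K| = 74.24.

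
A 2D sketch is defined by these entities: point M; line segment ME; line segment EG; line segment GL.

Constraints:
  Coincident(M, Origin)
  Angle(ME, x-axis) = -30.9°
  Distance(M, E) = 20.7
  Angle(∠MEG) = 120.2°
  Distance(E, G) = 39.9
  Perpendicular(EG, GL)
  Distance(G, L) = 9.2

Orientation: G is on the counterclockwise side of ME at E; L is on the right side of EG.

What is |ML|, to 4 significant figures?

57.14

M is at the origin; ME runs at -30.9° with length 20.7, so E = 20.7·(cos -30.9°, sin -30.9°) = (17.76, -10.63). ∠MEG = 120.2°, so EG runs at -30.9° + (180° − 120.2°) = 28.90° from the x-axis; with |EG| = 39.9, G = E + 39.9·(cos 28.90°, sin 28.90°) = (52.69, 8.653). The perpendicularity gives GL at right angles to EG; with |GL| = 9.2 on the right of EG, L = G + 9.2·(0.4833, -0.8755) = (57.14, 0.5984). Then |ML| = |L − M| = 57.14.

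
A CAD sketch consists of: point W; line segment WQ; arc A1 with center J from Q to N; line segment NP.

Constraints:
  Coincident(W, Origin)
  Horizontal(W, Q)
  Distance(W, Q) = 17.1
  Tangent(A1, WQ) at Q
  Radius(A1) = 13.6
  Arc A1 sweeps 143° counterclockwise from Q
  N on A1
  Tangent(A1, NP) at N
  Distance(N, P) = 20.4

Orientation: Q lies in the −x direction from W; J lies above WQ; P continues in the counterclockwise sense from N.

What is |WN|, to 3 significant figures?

26.0

W is at the origin; WQ is horizontal with |WQ| = 17.1 and Q on the −x side, so Q = (-17.1, 0.00). The tangent condition forces JQ to be normal to WQ, so J = Q + (0, 13.6) = (-17.1, 13.6). On A1, Q sits at bearing -90° from J; a 143° counterclockwise sweep puts N at bearing 53°, so N = J + 13.6·(cos 53°, sin 53°) = (-8.92, 24.5). Then |WN| = |N − W| = 26.0.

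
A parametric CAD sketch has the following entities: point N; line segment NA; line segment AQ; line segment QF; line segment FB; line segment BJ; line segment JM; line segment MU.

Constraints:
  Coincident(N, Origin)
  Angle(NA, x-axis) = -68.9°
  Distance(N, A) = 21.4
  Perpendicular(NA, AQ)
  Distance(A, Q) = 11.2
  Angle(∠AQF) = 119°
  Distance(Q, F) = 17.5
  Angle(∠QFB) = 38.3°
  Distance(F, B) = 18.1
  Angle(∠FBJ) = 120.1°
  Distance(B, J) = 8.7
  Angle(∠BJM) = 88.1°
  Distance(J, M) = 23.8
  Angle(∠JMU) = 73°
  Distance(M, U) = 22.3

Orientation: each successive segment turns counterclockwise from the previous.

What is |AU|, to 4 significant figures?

28.58

N is at the origin; NA runs at -68.9° with length 21.4, so A = (7.704, -19.97). The perpendicularity gives AQ at right angles to NA, so AQ runs at 21.10°; with |AQ| = 11.2, Q = (18.15, -15.93). ∠AQF = 119.0° gives QF at 82.10° from the x-axis; with |QF| = 17.5, F = (20.56, 1.401). ∠QFB = 38.3° gives FB at -136.2° from the x-axis; with |FB| = 18.1, B = (7.494, -11.13). ∠FBJ = 120.1° gives BJ at -76.30° from the x-axis; with |BJ| = 8.7, J = (9.555, -19.58). ∠BJM = 88.1° gives JM at 15.60° from the x-axis; with |JM| = 23.8, M = (32.48, -13.18). ∠JMU = 73.0° gives MU at 122.6° from the x-axis; with |MU| = 22.3, U = (20.46, 5.607). Then |AU| = |U − A| = 28.58.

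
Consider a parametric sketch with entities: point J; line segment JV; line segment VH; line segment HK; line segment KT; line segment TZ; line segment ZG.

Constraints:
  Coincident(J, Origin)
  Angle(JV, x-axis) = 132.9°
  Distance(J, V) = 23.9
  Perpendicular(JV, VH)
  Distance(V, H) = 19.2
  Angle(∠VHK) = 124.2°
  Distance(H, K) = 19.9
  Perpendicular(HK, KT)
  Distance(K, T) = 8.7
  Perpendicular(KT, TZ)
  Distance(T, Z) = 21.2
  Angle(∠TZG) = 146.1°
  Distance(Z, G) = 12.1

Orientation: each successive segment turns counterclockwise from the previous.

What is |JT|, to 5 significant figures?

23.330

∠VHK = 124.2° gives HK at -81.300° from the x-axis; with |HK| = 19.9, K = (-27.324, -15.233). HK ⟂ KT, so KT runs at 8.7000°; with |KT| = 8.7, T = (-18.724, -13.917). Then |JT| = |T − J| = 23.330.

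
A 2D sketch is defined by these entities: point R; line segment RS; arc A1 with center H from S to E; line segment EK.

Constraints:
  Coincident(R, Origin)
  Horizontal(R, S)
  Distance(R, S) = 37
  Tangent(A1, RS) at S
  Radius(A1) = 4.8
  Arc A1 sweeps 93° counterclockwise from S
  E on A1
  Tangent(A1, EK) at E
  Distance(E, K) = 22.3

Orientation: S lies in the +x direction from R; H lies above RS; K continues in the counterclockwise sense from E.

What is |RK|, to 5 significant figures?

48.958

R is at the origin; R and S share the same y with |RS| = 37.0 and S on the +x side, so S = (37.000, 0.0000). Tangency of A1 to RS means the radius HS is perpendicular to RS, so H = S + (0, 4.8) = (37.000, 4.8000). On A1, S sits at bearing -90° from H; a 93° counterclockwise sweep puts E at bearing 3°, so E = H + 4.8·(cos 3°, sin 3°) = (41.793, 5.0512). Since A1 is tangent to EK there, HE ⟂ EK, so EK runs along (−sin 3°, cos 3°); with |EK| = 22.3, K = (40.626, 27.321). Then |RK| = |K − R| = 48.958.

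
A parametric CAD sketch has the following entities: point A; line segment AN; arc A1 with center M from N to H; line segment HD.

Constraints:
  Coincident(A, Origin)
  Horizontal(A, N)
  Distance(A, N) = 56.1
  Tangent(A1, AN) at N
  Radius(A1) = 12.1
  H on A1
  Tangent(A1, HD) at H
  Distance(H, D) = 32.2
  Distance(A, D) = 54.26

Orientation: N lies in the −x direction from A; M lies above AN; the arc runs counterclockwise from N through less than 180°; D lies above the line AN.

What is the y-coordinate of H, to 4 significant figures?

9.087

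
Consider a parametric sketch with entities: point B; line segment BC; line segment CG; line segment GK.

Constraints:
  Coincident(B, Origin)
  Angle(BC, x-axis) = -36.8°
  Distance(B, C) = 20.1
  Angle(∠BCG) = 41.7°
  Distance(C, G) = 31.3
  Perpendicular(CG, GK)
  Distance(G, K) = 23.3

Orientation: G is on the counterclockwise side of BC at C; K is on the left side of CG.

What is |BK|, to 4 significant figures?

19.08

B is at the origin; BC runs at -36.8° with length 20.1, so C = 20.1·(cos -36.8°, sin -36.8°) = (16.09, -12.04). ∠BCG = 41.7°, so CG runs at -36.8° + (180° − 41.7°) = 101.5° from the x-axis; with |CG| = 31.3, G = C + 31.3·(cos 101.5°, sin 101.5°) = (9.854, 18.63). The perpendicularity gives GK at right angles to CG; with |GK| = 23.3 on the left of CG, K = G + 23.3·(-0.9799, -0.1994) = (-12.98, 13.99). Then |BK| = |K − B| = 19.08.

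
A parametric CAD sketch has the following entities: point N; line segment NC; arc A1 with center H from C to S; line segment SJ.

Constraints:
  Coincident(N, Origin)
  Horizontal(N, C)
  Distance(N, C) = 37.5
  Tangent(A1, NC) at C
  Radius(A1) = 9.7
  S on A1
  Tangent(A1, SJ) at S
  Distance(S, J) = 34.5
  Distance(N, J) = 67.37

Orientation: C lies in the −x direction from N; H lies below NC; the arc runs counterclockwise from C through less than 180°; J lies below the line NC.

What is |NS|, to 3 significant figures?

47.8

Checks: |HS| = 9.700 ✓; ∠(HS, SJ) = 90.00° ✓; |SJ| = 34.50 ✓; |NJ| = 67.37 ✓.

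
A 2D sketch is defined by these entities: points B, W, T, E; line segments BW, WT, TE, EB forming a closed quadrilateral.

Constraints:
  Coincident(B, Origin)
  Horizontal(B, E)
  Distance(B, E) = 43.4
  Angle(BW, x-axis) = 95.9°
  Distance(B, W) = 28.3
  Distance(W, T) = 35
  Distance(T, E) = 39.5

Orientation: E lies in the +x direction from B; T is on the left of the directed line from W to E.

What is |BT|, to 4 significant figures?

48.51

B is at the origin; B and E share the same y with |BE| = 43.4 and E in +x, so E = (43.4, 0). BW runs at 95.9° with |BW| = 28.3, so W = (-2.909, 28.15). T is determined by |WT| = 35.0 and |TE| = 39.5 together: it lies at the intersection of circle(W, 35.0) and circle(E, 39.5). With |WE| = 54.19, the foot of the radical line on WE is 24.00 from W and the perpendicular offset is √(35.0² − 24.00²) = 25.47. Taking the left-of-WE solution: T = (30.83, 37.45).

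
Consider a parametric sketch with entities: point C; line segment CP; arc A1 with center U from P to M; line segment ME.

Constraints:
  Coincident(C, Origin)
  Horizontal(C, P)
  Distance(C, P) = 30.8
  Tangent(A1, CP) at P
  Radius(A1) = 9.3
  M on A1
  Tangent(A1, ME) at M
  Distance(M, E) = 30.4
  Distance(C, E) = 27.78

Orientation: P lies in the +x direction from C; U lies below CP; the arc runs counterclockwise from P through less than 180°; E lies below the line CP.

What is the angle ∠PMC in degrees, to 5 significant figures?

145.60°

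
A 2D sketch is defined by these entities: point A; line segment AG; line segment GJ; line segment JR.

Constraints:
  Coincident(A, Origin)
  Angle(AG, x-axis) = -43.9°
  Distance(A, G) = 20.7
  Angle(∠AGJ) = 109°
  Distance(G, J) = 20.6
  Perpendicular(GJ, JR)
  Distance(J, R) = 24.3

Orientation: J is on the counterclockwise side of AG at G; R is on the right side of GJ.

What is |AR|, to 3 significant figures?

51.7

A is at the origin; AG runs at -43.9° with length 20.7, so G = 20.7·(cos -43.9°, sin -43.9°) = (14.9, -14.4). ∠AGJ = 109.0°, so GJ runs at -43.9° + (180° − 109.0°) = 27.1° from the x-axis; with |GJ| = 20.6, J = G + 20.6·(cos 27.1°, sin 27.1°) = (33.3, -4.97). GJ ⟂ JR; with |JR| = 24.3 on the right of GJ, R = J + 24.3·(0.456, -0.890) = (44.3, -26.6). Then |AR| = |R − A| = 51.7.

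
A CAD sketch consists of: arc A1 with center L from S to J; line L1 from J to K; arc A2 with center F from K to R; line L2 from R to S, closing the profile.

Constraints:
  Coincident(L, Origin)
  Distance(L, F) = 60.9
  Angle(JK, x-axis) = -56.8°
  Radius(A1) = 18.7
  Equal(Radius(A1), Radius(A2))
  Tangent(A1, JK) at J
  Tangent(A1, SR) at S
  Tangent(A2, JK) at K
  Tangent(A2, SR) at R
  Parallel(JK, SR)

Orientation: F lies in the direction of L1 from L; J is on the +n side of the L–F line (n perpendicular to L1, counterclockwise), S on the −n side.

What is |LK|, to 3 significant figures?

63.7

Tangency of A1 to both parallel lines with radius 18.7 puts J and S at L ± 18.7·n: J = (15.6, 10.2), S = (-15.6, -10.2). Equal radii place K and R the same way about F: K = F + 18.7·n = (49.0, -40.7), R = F − 18.7·n = (17.7, -61.2). Then |LK| = |K − L| = 63.7.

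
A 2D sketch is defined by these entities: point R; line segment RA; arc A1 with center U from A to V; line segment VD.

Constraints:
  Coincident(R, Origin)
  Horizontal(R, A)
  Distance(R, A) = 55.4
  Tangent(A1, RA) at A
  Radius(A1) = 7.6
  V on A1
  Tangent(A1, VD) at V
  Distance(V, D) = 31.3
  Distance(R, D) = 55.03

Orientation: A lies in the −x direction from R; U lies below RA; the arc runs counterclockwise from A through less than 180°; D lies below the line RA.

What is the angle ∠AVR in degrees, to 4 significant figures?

53.41°

Checks: |RA| = 55.40 ✓; |UV| = 7.600 ✓; ∠(UV, VD) = 90.00° ✓; |VD| = 31.30 ✓; |RD| = 55.03 ✓.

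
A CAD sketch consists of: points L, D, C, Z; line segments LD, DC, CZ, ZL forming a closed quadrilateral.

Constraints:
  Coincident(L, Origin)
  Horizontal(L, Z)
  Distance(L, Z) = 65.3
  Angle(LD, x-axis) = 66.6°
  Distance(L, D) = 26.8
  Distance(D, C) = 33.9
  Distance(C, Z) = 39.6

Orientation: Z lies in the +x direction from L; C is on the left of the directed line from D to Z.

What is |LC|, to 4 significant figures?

54.61

Checks: L = (0.00, 0.00) ✓; |DC| = 33.90 ✓; |CZ| = 39.60 ✓.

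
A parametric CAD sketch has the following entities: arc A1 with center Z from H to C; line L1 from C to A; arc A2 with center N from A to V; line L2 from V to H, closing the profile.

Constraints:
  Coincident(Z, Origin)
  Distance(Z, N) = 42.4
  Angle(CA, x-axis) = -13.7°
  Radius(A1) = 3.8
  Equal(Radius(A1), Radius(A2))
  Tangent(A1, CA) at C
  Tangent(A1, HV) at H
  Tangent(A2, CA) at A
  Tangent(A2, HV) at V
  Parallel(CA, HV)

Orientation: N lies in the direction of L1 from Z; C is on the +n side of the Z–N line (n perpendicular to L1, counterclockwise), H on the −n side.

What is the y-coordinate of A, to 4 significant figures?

-6.350

The slot axis is L1's direction at -13.7°, so u = (cos -13.7°, sin -13.7°) = (0.9715, -0.2368) and n = (−sin -13.7°, cos -13.7°) = (0.2368, 0.9715). Z is at the origin and N lies 42.4 along u from Z, so N = 42.4·u = (41.19, -10.04). Tangency of A1 to both parallel lines with radius 3.8 puts C and H at Z ± 3.8·n: C = (0.9000, 3.692), H = (-0.9000, -3.692). Equal radii place A and V the same way about N: A = N + 3.8·n = (42.09, -6.350), V = N − 3.8·n = (40.29, -13.73). So A.y = -6.350.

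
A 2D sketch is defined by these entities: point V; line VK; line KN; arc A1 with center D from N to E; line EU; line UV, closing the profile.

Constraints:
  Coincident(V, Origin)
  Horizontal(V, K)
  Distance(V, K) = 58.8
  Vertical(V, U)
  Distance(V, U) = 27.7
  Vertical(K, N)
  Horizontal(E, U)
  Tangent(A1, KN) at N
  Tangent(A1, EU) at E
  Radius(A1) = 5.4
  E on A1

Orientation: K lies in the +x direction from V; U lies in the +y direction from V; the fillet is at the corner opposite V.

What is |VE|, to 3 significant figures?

60.2

V is at the origin; V and K share the same y with |VK| = 58.8 and K on the +x side, so K = (58.8, 0.00). V and U share the same x with |VU| = 27.7 and U on the +y side, so U = (0.00, 27.7). The virtual corner opposite V is at (58.8, 27.7). A1 meets KN tangentially, so DN is at right angles to KN and tangency of A1 to EU means the radius DE is perpendicular to EU, with radius 5.4, so the center D sits 5.4 in from both sides at D = (53.4, 22.3). That places the tangent points at N = (58.8, 22.3) on KN and E = (53.4, 27.7) on EU. Then |VE| = |E − V| = 60.2.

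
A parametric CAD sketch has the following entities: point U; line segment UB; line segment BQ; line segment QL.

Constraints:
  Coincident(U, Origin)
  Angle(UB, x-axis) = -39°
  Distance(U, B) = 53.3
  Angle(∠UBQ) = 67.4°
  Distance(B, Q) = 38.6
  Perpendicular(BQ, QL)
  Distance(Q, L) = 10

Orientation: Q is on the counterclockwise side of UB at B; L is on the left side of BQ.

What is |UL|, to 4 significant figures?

43.19

U is at the origin; UB runs at -39.0° with length 53.3, so B = 53.3·(cos -39.0°, sin -39.0°) = (41.42, -33.54). ∠UBQ = 67.4°, so BQ runs at -39.0° + (180° − 67.4°) = 73.60° from the x-axis; with |BQ| = 38.6, Q = B + 38.6·(cos 73.60°, sin 73.60°) = (52.32, 3.487). BQ is perpendicular to QL; with |QL| = 10.0 on the left of BQ, L = Q + 10.0·(-0.9593, 0.2823) = (42.73, 6.310). Then |UL| = |L − U| = 43.19.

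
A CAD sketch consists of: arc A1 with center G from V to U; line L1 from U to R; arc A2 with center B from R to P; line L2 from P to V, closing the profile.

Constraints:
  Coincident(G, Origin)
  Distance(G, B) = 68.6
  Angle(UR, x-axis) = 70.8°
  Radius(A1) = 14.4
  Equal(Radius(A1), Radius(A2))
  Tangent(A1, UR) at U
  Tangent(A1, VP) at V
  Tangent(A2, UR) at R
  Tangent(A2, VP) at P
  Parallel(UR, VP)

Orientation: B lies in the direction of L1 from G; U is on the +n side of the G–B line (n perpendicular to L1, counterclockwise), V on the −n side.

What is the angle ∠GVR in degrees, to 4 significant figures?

67.23°

The slot axis is L1's direction at 70.8°, so u = (cos 70.8°, sin 70.8°) = (0.3289, 0.9444) and n = (−sin 70.8°, cos 70.8°) = (-0.9444, 0.3289). G is at the origin and B lies 68.6 along u from G, so B = 68.6·u = (22.56, 64.78). Tangency of A1 to both parallel lines with radius 14.4 puts U and V at G ± 14.4·n: U = (-13.60, 4.736), V = (13.60, -4.736). Equal radii place R and P the same way about B: R = B + 14.4·n = (8.961, 69.52), P = B − 14.4·n = (36.16, 60.05). Then cos ∠GVR = VG·VR / (|VG||VR|), giving 67.23°.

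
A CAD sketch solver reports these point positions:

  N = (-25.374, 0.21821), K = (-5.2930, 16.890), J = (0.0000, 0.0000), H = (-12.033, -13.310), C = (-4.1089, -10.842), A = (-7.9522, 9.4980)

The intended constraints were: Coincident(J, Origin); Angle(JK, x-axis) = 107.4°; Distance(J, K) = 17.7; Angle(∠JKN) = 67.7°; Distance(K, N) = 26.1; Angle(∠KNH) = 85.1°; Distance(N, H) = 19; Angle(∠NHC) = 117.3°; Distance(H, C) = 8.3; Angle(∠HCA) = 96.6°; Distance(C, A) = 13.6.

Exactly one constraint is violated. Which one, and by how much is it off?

Distance(C, A) = 13.6 — off by 7.10.

J = (0.00, 0.00) ✓; JK at 107.4° ✓; |JK| = 17.70 ✓; ∠JKN = 67.70° ✓; |KN| = 26.10 ✓; ∠KNH = 85.10° ✓; |NH| = 19.00 ✓; ∠NHC = 117.3° ✓; |HC| = 8.300 ✓; ∠HCA = 96.60° ✓; |CA| = 20.70 ✗.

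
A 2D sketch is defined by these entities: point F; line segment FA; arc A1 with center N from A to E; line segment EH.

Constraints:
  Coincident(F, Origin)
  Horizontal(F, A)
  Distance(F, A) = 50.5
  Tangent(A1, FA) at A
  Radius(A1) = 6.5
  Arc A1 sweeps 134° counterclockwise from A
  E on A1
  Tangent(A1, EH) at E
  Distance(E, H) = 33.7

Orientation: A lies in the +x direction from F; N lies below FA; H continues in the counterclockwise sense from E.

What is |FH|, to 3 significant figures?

77.7

F is at the origin; F and A share the same y with |FA| = 50.5 and A on the +x side, so A = (50.5, 0.00). Tangency of A1 to FA means the radius NA is perpendicular to FA, so N = A + (0, -6.5) = (50.5, -6.50). On A1, A sits at bearing 90° from N; a 134° counterclockwise sweep puts E at bearing 224°, so E = N + 6.5·(cos 224°, sin 224°) = (45.8, -11.0). Since A1 is tangent to EH there, NE ⟂ EH, so EH runs along (−sin 224°, cos 224°); with |EH| = 33.7, H = (69.2, -35.3). Then |FH| = |H − F| = 77.7.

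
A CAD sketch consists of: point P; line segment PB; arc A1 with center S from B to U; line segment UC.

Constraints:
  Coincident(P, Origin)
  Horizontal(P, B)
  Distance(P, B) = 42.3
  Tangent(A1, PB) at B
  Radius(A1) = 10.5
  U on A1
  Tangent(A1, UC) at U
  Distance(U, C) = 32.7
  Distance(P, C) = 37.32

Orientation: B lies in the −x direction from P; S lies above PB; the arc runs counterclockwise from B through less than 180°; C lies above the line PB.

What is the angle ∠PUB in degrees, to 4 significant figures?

141.3°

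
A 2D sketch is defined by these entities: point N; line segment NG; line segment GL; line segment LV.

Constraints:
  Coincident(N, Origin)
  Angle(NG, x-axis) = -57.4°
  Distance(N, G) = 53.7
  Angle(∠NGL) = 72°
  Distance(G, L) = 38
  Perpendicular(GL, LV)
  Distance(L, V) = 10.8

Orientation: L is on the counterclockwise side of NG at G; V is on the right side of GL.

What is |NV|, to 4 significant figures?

65.47

∠NGL = 72.0°, so GL runs at -57.4° + (180° − 72.0°) = 50.60° from the x-axis; with |GL| = 38.0, L = G + 38.0·(cos 50.60°, sin 50.60°) = (53.05, -15.88). The perpendicularity gives LV at right angles to GL; with |LV| = 10.8 on the right of GL, V = L + 10.8·(0.7727, -0.6347) = (61.40, -22.73). Then |NV| = |V − N| = 65.47.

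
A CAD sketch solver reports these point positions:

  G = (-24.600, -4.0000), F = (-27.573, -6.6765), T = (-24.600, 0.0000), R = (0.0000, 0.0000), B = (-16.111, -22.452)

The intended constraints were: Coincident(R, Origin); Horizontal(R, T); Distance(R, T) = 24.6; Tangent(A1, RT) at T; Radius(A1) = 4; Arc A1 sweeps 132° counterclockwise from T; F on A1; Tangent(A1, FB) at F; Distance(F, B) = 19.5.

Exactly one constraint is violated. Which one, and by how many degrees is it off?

Tangent(A1, FB) at F — off by 5.99°.

R = (0.00, 0.00) ✓; R.y = 0.00, T.y = 0.00 ✓; |RT| = 24.60 ✓; ∠(GT, TR) = 90.00° ✓; |GT| = 4.000 ✓; bearing(G→F) − bearing(G→T) = 132.0° ✓; |GF| = 4.000 ✓; ∠(GF, FB) = 95.99° ✗; |FB| = 19.50 ✓.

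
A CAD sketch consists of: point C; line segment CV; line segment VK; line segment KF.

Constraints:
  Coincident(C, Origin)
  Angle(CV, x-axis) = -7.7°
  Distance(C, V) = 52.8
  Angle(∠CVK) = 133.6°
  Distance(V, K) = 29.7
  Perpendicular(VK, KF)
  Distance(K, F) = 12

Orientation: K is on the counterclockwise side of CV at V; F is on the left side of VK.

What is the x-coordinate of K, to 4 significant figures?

75.50

C is at the origin; CV runs at -7.7° with length 52.8, so V = 52.8·(cos -7.7°, sin -7.7°) = (52.32, -7.074). ∠CVK = 133.6°, so VK runs at -7.7° + (180° − 133.6°) = 38.70° from the x-axis; with |VK| = 29.7, K = V + 29.7·(cos 38.70°, sin 38.70°) = (75.50, 11.50). So K.x = 75.50.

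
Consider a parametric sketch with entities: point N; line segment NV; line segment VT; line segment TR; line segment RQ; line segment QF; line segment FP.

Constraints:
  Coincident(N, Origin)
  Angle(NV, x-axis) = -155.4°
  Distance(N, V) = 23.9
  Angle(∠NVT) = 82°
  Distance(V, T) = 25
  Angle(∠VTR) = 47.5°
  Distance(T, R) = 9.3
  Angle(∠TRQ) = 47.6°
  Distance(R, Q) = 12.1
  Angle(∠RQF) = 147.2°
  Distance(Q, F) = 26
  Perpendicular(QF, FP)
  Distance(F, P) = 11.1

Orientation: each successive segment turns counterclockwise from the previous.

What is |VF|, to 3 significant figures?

41.0

N is at the origin; NV runs at -155.4° with length 23.9, so V = (-21.7, -9.95). ∠NVT = 82.0° gives VT at -57.4° from the x-axis; with |VT| = 25.0, T = (-8.26, -31.0). ∠VTR = 47.5° gives TR at 75.1° from the x-axis; with |TR| = 9.3, R = (-5.87, -22.0). ∠TRQ = 47.6° gives RQ at -152° from the x-axis; with |RQ| = 12.1, Q = (-16.6, -27.6). ∠RQF = 147.2° gives QF at -120° from the x-axis; with |QF| = 26.0, F = (-29.5, -50.2). Then |VF| = |F − V| = 41.0.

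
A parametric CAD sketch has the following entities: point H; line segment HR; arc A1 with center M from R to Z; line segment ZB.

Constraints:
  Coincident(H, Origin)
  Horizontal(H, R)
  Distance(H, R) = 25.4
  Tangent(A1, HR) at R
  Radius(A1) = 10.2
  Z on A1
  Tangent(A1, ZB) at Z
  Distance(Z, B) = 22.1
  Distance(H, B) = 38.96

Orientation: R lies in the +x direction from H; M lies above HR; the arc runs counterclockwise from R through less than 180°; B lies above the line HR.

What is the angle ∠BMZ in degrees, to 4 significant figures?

65.22°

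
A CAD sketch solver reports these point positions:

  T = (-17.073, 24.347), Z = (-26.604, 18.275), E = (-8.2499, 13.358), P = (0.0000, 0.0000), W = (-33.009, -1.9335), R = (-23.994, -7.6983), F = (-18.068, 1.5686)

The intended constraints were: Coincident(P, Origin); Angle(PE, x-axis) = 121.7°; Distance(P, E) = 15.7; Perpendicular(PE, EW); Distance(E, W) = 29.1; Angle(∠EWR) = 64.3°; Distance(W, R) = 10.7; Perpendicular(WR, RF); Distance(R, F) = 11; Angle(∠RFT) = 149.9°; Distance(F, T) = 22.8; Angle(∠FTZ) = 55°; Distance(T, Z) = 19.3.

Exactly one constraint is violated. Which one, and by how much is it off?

Distance(T, Z) = 19.3 — off by 8.00.

P = (0.00, 0.00) ✓; PE at 121.7° ✓; |PE| = 15.70 ✓; ∠(PE, EW) = 90.00° ✓; |EW| = 29.10 ✓; ∠EWR = 64.30° ✓; |WR| = 10.70 ✓; ∠(WR, RF) = 90.00° ✓; |RF| = 11.00 ✓; ∠RFT = 149.9° ✓; |FT| = 22.80 ✓; ∠FTZ = 55.00° ✓; |TZ| = 11.30 ✗.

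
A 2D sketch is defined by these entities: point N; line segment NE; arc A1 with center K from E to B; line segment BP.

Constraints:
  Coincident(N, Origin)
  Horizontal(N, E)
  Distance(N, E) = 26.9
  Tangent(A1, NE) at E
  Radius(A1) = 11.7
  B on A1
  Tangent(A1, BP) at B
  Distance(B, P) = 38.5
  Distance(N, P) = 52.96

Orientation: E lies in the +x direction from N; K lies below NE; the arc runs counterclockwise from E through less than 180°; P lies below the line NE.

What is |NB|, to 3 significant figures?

19.3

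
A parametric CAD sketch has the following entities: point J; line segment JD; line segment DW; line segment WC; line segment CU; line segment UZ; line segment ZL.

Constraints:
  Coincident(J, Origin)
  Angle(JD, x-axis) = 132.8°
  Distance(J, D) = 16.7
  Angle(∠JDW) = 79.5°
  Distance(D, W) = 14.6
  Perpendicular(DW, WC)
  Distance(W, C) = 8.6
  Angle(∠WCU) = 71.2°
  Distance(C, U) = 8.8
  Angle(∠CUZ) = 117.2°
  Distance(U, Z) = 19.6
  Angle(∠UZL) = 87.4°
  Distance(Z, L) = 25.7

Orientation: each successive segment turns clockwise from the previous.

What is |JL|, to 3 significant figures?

41.7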